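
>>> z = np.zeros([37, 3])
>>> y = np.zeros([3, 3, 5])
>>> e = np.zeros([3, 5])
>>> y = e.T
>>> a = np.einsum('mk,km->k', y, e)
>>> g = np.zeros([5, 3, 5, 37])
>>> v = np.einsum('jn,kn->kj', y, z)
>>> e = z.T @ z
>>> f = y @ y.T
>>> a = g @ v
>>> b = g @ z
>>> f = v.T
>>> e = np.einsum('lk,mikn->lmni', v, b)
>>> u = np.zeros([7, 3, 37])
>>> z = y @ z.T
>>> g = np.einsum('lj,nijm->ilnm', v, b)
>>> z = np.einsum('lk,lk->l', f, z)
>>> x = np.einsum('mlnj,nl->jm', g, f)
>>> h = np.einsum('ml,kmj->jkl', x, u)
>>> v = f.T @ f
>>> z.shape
(5,)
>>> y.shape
(5, 3)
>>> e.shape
(37, 5, 3, 3)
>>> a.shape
(5, 3, 5, 5)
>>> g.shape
(3, 37, 5, 3)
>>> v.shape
(37, 37)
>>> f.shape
(5, 37)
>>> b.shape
(5, 3, 5, 3)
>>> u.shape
(7, 3, 37)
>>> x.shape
(3, 3)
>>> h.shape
(37, 7, 3)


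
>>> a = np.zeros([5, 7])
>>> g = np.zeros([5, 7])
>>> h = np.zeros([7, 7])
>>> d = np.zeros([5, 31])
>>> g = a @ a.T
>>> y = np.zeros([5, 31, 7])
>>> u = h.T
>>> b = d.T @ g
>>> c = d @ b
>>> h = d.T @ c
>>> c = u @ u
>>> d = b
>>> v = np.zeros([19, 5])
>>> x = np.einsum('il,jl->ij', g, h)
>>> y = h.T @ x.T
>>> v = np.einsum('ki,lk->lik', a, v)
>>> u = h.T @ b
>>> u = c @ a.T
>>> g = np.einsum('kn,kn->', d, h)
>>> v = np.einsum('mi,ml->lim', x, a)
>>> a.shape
(5, 7)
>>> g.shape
()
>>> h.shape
(31, 5)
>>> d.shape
(31, 5)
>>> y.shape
(5, 5)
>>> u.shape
(7, 5)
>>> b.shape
(31, 5)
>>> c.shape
(7, 7)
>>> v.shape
(7, 31, 5)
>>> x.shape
(5, 31)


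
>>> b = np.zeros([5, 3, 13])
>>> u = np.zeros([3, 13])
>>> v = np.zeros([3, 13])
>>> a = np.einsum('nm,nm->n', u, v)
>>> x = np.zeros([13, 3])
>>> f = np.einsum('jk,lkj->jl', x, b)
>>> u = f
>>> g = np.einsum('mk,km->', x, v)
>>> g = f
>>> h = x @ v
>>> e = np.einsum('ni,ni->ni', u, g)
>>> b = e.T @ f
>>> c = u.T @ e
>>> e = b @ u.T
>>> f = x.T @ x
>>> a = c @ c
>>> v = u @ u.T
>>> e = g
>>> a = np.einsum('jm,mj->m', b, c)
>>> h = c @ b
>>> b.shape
(5, 5)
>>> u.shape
(13, 5)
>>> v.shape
(13, 13)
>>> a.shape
(5,)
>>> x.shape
(13, 3)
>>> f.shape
(3, 3)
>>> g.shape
(13, 5)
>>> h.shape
(5, 5)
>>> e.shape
(13, 5)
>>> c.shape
(5, 5)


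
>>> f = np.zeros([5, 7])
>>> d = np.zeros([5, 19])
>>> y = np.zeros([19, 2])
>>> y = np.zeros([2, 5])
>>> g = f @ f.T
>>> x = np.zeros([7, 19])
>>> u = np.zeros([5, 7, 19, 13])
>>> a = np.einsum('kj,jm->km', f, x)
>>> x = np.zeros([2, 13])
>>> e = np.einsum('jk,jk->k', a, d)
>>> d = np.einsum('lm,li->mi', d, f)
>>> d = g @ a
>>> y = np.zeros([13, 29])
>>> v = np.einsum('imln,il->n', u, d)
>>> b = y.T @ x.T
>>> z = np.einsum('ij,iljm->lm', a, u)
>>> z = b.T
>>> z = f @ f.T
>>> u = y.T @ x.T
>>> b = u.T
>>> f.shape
(5, 7)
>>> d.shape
(5, 19)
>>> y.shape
(13, 29)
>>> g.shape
(5, 5)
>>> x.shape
(2, 13)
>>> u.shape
(29, 2)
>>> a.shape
(5, 19)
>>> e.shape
(19,)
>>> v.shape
(13,)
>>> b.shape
(2, 29)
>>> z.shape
(5, 5)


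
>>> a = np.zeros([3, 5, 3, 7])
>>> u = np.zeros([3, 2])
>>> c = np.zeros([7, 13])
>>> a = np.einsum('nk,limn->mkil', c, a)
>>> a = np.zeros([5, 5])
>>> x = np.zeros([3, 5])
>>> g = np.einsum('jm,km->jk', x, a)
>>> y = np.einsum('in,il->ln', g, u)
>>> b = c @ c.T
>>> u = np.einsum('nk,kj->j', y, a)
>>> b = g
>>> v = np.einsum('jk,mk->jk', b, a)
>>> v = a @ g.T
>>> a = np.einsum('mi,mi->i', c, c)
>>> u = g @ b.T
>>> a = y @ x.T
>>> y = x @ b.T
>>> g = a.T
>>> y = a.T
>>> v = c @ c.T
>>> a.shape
(2, 3)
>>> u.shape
(3, 3)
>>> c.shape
(7, 13)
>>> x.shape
(3, 5)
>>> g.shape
(3, 2)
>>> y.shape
(3, 2)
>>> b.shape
(3, 5)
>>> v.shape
(7, 7)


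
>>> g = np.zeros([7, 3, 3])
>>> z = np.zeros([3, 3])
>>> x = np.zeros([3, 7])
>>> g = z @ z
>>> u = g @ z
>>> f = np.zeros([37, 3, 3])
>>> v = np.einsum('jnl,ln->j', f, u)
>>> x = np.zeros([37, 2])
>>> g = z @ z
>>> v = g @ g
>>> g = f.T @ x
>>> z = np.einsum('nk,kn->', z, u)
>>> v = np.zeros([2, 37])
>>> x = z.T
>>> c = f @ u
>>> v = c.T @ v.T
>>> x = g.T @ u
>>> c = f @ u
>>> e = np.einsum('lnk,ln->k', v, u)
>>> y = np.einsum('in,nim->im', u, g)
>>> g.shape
(3, 3, 2)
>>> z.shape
()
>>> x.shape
(2, 3, 3)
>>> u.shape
(3, 3)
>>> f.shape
(37, 3, 3)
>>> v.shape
(3, 3, 2)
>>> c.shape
(37, 3, 3)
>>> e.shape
(2,)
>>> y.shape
(3, 2)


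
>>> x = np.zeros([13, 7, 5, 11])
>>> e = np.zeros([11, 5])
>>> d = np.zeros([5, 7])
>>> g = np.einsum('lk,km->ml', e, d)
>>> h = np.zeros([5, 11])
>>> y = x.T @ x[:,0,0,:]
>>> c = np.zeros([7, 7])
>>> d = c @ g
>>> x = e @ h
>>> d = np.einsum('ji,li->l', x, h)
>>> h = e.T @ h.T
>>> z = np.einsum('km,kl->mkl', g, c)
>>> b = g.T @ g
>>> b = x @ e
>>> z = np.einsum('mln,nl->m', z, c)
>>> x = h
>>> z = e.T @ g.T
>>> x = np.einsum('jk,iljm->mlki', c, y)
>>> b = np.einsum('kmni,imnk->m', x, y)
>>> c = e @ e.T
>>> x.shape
(11, 5, 7, 11)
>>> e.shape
(11, 5)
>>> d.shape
(5,)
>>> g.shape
(7, 11)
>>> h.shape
(5, 5)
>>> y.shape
(11, 5, 7, 11)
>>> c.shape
(11, 11)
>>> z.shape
(5, 7)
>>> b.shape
(5,)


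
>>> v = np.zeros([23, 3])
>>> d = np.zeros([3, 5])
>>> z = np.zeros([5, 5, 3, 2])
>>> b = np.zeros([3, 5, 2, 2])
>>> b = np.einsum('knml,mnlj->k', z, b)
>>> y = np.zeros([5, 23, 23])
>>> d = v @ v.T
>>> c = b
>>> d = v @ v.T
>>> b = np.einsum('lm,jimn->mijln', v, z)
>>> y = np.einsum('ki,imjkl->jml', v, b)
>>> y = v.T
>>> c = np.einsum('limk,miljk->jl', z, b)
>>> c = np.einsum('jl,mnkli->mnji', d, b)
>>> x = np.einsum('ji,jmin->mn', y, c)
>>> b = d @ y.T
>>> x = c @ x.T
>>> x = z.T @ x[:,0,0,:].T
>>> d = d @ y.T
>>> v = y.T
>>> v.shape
(23, 3)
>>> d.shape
(23, 3)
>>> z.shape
(5, 5, 3, 2)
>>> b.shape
(23, 3)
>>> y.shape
(3, 23)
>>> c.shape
(3, 5, 23, 2)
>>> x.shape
(2, 3, 5, 3)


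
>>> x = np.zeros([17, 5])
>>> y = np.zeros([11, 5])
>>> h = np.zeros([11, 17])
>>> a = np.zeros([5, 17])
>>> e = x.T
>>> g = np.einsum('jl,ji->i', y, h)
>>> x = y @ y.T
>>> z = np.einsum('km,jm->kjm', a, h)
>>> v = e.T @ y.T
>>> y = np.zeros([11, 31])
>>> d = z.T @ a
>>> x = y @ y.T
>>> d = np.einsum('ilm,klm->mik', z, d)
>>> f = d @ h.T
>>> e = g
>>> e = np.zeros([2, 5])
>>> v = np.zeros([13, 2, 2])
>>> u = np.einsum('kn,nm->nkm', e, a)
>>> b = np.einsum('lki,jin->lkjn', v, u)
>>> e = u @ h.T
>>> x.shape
(11, 11)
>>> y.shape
(11, 31)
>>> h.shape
(11, 17)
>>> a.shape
(5, 17)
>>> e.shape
(5, 2, 11)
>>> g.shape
(17,)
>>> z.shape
(5, 11, 17)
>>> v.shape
(13, 2, 2)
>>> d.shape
(17, 5, 17)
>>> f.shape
(17, 5, 11)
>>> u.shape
(5, 2, 17)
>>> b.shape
(13, 2, 5, 17)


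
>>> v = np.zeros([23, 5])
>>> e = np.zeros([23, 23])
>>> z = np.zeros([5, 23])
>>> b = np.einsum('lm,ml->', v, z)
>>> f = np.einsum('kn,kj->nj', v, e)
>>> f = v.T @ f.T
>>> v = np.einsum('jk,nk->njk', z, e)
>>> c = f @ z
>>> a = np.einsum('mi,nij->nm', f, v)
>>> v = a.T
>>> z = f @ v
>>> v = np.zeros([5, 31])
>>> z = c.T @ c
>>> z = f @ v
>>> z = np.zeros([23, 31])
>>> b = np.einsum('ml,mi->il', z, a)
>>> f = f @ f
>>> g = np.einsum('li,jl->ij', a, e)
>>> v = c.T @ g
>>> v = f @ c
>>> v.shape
(5, 23)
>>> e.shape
(23, 23)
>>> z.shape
(23, 31)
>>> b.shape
(5, 31)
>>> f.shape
(5, 5)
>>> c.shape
(5, 23)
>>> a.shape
(23, 5)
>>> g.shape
(5, 23)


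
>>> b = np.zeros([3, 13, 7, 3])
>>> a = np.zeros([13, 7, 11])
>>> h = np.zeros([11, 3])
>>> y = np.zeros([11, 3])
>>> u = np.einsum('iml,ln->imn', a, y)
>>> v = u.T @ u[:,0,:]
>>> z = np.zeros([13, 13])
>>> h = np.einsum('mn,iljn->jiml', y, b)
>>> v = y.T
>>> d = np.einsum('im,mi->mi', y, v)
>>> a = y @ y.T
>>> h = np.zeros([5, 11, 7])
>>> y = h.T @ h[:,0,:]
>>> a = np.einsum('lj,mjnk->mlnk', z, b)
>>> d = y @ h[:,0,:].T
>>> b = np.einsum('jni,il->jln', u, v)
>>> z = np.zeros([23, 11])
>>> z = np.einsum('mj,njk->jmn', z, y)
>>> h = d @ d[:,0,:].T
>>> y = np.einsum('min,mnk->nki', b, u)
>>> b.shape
(13, 11, 7)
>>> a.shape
(3, 13, 7, 3)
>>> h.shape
(7, 11, 7)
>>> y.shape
(7, 3, 11)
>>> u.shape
(13, 7, 3)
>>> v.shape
(3, 11)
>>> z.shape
(11, 23, 7)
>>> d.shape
(7, 11, 5)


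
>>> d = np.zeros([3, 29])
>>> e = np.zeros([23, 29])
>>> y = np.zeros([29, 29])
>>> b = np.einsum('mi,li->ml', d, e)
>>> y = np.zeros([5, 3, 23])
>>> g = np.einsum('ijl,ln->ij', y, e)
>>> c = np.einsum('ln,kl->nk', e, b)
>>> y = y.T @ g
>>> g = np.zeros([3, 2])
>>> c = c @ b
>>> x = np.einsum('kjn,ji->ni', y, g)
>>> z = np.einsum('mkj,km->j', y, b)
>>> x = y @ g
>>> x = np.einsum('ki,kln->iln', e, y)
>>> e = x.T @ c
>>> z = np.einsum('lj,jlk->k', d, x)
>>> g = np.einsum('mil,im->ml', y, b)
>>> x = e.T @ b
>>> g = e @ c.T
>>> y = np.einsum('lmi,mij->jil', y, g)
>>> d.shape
(3, 29)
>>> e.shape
(3, 3, 23)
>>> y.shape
(29, 3, 23)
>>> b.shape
(3, 23)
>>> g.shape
(3, 3, 29)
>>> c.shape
(29, 23)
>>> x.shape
(23, 3, 23)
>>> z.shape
(3,)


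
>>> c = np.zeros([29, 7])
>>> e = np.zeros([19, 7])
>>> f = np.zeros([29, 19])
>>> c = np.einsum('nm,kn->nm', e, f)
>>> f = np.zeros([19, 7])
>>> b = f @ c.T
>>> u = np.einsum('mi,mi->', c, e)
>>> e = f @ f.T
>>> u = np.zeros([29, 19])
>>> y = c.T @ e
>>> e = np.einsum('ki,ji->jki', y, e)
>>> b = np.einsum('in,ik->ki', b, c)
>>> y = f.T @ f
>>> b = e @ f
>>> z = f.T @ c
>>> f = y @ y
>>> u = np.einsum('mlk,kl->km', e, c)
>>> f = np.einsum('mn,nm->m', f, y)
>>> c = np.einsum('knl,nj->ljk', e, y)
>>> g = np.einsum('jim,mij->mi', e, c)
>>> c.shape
(19, 7, 19)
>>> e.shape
(19, 7, 19)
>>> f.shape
(7,)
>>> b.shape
(19, 7, 7)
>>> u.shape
(19, 19)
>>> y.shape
(7, 7)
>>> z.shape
(7, 7)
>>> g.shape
(19, 7)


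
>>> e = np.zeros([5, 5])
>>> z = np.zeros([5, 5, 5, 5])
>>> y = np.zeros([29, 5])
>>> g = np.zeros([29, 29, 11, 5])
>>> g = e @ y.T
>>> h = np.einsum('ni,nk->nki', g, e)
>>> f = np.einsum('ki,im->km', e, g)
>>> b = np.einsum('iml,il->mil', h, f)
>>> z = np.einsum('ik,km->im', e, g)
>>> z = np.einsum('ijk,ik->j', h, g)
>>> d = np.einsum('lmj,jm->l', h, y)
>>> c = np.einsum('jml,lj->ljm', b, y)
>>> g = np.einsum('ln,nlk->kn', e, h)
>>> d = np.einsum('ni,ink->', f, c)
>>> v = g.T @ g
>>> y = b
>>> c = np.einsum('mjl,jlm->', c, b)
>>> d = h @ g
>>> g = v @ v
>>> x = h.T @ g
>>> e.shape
(5, 5)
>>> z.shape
(5,)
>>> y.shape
(5, 5, 29)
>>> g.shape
(5, 5)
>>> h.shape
(5, 5, 29)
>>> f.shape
(5, 29)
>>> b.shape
(5, 5, 29)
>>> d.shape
(5, 5, 5)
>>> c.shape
()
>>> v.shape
(5, 5)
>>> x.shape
(29, 5, 5)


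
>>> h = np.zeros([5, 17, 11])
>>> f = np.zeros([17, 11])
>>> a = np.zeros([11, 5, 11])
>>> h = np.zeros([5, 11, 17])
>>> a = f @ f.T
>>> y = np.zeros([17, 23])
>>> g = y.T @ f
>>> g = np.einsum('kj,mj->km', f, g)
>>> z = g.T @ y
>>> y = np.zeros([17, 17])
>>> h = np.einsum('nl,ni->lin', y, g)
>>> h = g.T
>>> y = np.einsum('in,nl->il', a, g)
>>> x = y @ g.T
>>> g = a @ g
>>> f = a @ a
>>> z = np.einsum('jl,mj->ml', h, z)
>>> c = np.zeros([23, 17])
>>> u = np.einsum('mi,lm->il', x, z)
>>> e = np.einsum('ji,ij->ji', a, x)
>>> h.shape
(23, 17)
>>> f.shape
(17, 17)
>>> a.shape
(17, 17)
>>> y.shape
(17, 23)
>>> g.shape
(17, 23)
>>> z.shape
(23, 17)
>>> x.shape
(17, 17)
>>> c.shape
(23, 17)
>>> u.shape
(17, 23)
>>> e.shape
(17, 17)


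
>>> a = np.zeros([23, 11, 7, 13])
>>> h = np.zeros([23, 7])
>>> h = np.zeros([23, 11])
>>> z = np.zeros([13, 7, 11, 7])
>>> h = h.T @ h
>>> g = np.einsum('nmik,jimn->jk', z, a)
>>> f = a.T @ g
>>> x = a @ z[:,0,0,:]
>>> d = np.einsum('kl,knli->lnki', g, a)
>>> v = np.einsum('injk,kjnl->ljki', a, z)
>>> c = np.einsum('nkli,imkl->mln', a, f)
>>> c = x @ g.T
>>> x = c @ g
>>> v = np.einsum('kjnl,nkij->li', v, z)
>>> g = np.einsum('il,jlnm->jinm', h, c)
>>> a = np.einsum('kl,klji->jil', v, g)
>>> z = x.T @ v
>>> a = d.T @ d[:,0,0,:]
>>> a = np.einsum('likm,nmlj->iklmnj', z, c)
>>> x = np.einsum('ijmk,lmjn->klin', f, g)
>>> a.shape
(7, 11, 7, 11, 23, 23)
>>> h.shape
(11, 11)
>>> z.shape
(7, 7, 11, 11)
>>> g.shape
(23, 11, 7, 23)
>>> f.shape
(13, 7, 11, 7)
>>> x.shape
(7, 23, 13, 23)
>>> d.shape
(7, 11, 23, 13)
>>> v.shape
(23, 11)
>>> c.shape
(23, 11, 7, 23)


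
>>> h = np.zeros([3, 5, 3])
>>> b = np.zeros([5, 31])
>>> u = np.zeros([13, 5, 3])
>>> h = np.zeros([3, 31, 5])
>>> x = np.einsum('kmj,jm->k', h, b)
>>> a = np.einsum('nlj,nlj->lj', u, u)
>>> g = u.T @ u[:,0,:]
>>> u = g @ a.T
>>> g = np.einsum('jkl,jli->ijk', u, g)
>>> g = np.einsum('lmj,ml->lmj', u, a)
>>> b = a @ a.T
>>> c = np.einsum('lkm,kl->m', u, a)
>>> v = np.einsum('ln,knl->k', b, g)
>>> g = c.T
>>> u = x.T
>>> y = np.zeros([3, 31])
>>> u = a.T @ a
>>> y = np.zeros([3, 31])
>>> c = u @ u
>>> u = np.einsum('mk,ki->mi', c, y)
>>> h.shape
(3, 31, 5)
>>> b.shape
(5, 5)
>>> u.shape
(3, 31)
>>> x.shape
(3,)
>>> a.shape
(5, 3)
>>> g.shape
(5,)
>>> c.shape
(3, 3)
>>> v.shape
(3,)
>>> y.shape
(3, 31)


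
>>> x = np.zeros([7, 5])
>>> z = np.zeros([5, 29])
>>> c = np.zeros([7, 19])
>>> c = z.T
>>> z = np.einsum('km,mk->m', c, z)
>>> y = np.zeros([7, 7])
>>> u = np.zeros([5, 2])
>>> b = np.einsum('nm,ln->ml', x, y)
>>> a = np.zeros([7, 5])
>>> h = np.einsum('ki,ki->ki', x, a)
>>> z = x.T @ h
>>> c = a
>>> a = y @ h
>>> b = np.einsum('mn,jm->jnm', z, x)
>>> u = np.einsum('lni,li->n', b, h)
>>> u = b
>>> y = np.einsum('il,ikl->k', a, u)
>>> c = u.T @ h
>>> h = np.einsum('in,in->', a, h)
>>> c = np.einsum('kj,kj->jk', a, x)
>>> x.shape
(7, 5)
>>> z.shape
(5, 5)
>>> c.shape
(5, 7)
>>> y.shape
(5,)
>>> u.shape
(7, 5, 5)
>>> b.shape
(7, 5, 5)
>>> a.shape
(7, 5)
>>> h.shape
()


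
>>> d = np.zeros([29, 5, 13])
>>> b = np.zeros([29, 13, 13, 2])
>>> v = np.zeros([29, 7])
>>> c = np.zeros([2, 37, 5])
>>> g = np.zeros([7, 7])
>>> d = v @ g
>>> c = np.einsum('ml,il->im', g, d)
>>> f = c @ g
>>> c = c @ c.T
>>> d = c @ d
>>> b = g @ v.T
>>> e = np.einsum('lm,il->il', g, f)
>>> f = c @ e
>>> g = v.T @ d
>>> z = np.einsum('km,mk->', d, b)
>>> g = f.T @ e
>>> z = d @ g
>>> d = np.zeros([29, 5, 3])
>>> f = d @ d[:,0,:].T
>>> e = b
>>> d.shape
(29, 5, 3)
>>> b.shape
(7, 29)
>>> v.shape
(29, 7)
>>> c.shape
(29, 29)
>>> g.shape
(7, 7)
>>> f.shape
(29, 5, 29)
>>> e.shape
(7, 29)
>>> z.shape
(29, 7)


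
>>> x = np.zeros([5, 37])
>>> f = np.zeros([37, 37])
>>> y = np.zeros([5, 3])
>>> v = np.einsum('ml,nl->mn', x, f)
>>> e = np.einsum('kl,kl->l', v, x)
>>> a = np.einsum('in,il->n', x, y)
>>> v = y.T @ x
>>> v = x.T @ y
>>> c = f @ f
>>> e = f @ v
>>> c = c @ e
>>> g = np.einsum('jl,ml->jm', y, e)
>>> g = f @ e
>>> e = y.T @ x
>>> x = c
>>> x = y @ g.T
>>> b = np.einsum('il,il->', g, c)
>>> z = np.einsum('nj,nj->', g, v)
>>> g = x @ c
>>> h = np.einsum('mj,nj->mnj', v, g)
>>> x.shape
(5, 37)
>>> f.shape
(37, 37)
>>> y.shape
(5, 3)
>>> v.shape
(37, 3)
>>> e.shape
(3, 37)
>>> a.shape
(37,)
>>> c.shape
(37, 3)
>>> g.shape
(5, 3)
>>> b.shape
()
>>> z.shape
()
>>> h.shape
(37, 5, 3)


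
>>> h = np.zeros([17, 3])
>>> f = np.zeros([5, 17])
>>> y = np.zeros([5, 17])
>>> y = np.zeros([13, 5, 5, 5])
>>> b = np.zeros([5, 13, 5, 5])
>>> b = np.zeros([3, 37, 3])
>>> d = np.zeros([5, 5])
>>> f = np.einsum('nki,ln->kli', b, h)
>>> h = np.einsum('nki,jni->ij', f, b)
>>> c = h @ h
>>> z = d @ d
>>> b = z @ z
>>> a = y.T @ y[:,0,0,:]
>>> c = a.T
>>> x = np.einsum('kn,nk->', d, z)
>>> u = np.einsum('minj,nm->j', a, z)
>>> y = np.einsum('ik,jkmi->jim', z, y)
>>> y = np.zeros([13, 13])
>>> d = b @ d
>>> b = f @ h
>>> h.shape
(3, 3)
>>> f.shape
(37, 17, 3)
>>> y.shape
(13, 13)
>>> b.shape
(37, 17, 3)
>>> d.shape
(5, 5)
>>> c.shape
(5, 5, 5, 5)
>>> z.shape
(5, 5)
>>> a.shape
(5, 5, 5, 5)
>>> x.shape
()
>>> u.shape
(5,)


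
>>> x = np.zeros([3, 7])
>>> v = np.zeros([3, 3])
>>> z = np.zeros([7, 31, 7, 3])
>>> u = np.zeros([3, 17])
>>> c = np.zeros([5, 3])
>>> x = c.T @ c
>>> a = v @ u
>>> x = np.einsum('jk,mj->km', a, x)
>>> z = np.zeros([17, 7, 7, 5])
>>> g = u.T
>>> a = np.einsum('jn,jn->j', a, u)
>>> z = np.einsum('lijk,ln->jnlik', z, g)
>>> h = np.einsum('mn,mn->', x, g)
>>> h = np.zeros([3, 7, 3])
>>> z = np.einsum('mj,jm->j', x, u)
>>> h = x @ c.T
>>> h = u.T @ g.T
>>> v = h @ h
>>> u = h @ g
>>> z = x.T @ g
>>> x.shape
(17, 3)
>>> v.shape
(17, 17)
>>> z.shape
(3, 3)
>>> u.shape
(17, 3)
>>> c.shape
(5, 3)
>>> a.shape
(3,)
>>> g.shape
(17, 3)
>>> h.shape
(17, 17)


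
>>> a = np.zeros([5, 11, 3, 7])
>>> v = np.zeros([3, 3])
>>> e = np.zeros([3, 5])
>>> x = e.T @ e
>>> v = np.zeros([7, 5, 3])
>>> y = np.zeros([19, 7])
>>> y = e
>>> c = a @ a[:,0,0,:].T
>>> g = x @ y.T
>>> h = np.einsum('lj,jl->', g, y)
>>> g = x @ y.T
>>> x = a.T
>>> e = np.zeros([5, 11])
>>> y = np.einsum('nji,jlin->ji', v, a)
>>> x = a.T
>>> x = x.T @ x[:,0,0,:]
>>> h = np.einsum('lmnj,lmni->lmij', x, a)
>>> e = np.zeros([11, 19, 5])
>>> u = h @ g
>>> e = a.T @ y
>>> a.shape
(5, 11, 3, 7)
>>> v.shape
(7, 5, 3)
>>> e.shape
(7, 3, 11, 3)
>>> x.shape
(5, 11, 3, 5)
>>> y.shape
(5, 3)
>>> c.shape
(5, 11, 3, 5)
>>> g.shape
(5, 3)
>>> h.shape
(5, 11, 7, 5)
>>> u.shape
(5, 11, 7, 3)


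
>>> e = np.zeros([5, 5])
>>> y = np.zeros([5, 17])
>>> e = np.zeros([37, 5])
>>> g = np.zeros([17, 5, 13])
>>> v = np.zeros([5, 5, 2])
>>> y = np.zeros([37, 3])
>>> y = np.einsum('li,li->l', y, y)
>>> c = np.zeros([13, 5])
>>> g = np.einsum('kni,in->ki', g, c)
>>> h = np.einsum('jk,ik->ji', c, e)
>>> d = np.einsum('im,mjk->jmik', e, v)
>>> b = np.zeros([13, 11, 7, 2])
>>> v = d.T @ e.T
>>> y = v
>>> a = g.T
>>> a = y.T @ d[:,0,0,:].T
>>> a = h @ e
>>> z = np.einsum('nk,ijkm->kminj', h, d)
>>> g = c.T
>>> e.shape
(37, 5)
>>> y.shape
(2, 37, 5, 37)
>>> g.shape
(5, 13)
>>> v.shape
(2, 37, 5, 37)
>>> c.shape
(13, 5)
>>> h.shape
(13, 37)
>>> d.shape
(5, 5, 37, 2)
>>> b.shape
(13, 11, 7, 2)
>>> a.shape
(13, 5)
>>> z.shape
(37, 2, 5, 13, 5)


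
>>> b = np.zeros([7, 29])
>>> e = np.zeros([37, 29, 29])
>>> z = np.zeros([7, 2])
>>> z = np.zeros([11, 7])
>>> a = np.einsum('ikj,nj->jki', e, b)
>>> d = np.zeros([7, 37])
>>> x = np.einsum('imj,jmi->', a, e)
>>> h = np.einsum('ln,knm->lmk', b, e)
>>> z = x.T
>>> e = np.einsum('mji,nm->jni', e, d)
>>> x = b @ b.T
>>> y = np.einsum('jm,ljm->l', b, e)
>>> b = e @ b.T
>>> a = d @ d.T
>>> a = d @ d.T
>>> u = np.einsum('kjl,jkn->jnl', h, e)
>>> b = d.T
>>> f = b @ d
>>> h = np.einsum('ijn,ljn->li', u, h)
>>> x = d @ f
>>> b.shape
(37, 7)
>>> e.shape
(29, 7, 29)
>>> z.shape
()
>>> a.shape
(7, 7)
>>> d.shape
(7, 37)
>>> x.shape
(7, 37)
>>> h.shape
(7, 29)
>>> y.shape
(29,)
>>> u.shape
(29, 29, 37)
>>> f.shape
(37, 37)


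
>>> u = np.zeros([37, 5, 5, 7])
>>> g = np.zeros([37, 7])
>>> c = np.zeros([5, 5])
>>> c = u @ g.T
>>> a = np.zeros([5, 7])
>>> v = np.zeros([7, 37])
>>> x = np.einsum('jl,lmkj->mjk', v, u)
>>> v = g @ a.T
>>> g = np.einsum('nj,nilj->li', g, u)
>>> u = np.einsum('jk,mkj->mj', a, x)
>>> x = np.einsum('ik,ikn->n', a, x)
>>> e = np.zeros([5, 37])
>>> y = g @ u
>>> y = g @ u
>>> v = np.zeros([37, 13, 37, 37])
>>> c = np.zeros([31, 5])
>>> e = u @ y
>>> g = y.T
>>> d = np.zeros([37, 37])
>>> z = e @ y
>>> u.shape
(5, 5)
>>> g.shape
(5, 5)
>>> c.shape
(31, 5)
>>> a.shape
(5, 7)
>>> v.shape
(37, 13, 37, 37)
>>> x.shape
(5,)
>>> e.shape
(5, 5)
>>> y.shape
(5, 5)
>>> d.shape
(37, 37)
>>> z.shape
(5, 5)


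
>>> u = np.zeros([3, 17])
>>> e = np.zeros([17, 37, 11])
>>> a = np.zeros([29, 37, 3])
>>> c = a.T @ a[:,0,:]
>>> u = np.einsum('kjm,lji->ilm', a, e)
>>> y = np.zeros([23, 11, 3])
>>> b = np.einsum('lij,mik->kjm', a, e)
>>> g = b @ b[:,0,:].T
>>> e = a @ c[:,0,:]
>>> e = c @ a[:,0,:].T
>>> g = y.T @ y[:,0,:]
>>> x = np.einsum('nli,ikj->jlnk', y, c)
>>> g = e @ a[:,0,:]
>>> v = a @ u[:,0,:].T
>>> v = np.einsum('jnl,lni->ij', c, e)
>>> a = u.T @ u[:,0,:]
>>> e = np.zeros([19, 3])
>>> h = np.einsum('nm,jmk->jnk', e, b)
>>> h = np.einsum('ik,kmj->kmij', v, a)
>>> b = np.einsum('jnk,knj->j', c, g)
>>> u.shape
(11, 17, 3)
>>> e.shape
(19, 3)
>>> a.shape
(3, 17, 3)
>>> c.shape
(3, 37, 3)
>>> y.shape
(23, 11, 3)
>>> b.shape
(3,)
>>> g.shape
(3, 37, 3)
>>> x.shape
(3, 11, 23, 37)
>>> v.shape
(29, 3)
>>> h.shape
(3, 17, 29, 3)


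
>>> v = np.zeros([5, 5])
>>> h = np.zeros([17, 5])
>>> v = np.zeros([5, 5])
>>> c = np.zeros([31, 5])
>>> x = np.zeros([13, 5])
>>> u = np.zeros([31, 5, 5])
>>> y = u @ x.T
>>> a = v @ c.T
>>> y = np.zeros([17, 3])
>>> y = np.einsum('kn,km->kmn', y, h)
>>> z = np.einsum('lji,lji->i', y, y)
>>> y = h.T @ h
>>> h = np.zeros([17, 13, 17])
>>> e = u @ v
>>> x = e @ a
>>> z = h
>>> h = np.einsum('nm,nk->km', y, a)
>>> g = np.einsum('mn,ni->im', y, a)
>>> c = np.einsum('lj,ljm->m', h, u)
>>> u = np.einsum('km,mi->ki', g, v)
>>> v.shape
(5, 5)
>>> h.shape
(31, 5)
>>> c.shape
(5,)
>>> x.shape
(31, 5, 31)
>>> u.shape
(31, 5)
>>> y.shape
(5, 5)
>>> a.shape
(5, 31)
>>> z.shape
(17, 13, 17)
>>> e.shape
(31, 5, 5)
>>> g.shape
(31, 5)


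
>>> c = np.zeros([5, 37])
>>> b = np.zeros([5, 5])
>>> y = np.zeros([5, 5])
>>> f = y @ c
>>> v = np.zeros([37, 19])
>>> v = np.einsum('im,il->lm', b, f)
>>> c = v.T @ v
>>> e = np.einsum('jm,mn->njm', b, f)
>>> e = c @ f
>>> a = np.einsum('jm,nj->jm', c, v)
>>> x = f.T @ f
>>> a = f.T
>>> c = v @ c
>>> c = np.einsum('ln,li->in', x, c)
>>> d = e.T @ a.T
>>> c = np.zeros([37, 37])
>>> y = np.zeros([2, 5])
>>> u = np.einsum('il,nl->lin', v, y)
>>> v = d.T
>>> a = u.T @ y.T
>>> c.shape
(37, 37)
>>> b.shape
(5, 5)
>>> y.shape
(2, 5)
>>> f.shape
(5, 37)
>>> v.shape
(37, 37)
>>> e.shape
(5, 37)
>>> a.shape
(2, 37, 2)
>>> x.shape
(37, 37)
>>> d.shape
(37, 37)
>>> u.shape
(5, 37, 2)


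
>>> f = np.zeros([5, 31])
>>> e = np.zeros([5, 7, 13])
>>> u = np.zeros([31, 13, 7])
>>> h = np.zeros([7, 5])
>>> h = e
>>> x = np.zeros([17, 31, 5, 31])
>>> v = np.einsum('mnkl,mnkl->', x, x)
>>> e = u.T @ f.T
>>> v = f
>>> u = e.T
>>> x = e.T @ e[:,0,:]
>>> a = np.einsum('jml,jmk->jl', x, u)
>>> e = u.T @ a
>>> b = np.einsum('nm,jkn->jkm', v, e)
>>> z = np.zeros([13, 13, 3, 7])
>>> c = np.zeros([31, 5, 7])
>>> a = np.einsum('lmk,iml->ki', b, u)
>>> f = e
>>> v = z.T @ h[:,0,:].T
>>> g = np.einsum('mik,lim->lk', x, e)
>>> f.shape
(7, 13, 5)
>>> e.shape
(7, 13, 5)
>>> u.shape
(5, 13, 7)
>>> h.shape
(5, 7, 13)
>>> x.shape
(5, 13, 5)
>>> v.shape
(7, 3, 13, 5)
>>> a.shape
(31, 5)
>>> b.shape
(7, 13, 31)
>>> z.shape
(13, 13, 3, 7)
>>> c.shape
(31, 5, 7)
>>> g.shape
(7, 5)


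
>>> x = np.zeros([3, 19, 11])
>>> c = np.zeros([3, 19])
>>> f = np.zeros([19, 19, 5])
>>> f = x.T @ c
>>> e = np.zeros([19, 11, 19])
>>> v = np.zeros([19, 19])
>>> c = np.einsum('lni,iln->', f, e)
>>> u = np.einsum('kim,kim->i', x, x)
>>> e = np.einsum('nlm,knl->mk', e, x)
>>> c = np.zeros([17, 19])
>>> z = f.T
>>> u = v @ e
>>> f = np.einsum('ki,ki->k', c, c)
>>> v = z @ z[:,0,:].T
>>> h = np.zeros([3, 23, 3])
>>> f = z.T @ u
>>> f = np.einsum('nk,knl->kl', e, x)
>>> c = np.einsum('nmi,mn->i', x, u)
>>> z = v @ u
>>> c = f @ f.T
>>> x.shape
(3, 19, 11)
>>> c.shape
(3, 3)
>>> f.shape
(3, 11)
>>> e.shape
(19, 3)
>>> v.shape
(19, 19, 19)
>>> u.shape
(19, 3)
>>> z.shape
(19, 19, 3)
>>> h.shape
(3, 23, 3)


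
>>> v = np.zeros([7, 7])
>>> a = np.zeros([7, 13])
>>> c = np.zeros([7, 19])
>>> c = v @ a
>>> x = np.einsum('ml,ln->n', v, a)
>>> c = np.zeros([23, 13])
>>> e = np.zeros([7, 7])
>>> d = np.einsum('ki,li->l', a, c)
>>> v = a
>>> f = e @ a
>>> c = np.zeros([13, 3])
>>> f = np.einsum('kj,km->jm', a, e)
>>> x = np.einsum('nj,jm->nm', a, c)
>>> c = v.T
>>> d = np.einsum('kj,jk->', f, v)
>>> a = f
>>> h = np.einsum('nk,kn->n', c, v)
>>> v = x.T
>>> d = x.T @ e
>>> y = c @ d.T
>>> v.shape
(3, 7)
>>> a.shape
(13, 7)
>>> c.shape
(13, 7)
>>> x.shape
(7, 3)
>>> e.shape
(7, 7)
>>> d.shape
(3, 7)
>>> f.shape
(13, 7)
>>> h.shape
(13,)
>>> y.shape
(13, 3)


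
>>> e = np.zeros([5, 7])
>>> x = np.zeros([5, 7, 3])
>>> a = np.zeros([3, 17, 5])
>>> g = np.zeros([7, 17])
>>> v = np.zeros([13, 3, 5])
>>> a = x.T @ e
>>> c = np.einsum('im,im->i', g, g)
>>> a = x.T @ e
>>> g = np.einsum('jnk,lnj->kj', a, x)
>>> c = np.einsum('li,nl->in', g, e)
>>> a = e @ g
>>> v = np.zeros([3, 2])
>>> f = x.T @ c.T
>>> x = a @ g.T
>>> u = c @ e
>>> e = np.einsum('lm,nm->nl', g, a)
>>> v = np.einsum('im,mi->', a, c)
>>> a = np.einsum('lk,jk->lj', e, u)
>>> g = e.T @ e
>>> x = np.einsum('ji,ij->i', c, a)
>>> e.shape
(5, 7)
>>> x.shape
(5,)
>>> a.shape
(5, 3)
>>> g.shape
(7, 7)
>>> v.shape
()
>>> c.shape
(3, 5)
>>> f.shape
(3, 7, 3)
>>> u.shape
(3, 7)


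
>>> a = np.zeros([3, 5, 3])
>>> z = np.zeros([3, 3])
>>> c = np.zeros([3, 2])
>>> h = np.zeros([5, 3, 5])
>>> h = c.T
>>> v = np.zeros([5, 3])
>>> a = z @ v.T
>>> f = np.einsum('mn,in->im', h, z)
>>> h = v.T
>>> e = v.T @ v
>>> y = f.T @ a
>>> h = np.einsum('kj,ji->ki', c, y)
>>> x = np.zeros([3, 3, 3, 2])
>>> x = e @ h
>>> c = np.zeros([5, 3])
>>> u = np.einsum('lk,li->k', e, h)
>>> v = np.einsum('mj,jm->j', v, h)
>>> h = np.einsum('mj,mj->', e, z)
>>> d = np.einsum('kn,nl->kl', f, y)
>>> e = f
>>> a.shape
(3, 5)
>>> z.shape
(3, 3)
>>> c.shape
(5, 3)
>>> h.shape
()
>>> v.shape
(3,)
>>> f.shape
(3, 2)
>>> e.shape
(3, 2)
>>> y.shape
(2, 5)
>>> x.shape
(3, 5)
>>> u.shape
(3,)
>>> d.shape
(3, 5)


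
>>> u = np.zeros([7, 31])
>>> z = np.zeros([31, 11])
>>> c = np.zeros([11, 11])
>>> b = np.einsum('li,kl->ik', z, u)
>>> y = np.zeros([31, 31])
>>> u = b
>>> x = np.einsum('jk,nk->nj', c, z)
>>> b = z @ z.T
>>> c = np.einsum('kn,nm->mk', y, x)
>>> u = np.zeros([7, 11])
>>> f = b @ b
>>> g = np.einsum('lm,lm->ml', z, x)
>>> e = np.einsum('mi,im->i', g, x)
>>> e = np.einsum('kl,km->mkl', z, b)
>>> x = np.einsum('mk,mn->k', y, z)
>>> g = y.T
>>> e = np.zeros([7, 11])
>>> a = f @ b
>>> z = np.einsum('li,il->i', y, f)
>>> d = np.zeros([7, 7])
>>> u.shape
(7, 11)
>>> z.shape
(31,)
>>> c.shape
(11, 31)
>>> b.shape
(31, 31)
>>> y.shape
(31, 31)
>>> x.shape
(31,)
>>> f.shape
(31, 31)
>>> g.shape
(31, 31)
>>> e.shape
(7, 11)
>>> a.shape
(31, 31)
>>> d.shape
(7, 7)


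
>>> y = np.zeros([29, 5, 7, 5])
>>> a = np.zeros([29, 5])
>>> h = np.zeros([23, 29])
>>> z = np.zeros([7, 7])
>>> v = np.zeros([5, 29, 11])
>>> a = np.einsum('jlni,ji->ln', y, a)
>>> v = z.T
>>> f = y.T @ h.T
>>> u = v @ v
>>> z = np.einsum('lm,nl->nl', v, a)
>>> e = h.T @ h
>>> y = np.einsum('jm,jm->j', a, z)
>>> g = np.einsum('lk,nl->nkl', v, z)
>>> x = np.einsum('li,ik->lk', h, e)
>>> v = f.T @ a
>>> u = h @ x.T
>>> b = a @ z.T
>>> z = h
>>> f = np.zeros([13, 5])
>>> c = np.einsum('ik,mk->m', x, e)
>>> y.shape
(5,)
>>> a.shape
(5, 7)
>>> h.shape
(23, 29)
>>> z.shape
(23, 29)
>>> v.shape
(23, 5, 7, 7)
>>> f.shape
(13, 5)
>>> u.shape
(23, 23)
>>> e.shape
(29, 29)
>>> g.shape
(5, 7, 7)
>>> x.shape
(23, 29)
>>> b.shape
(5, 5)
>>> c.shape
(29,)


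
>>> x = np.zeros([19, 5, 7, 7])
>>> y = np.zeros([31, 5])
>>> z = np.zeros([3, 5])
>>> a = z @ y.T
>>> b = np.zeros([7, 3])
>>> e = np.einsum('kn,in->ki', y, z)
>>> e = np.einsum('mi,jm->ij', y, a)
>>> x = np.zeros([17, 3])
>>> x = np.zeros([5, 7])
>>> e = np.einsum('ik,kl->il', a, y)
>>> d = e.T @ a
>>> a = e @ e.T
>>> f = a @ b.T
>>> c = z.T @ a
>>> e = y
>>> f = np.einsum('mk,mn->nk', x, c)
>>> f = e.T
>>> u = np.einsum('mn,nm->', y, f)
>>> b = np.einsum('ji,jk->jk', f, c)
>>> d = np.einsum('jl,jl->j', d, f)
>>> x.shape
(5, 7)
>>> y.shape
(31, 5)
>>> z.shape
(3, 5)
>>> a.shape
(3, 3)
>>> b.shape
(5, 3)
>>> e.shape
(31, 5)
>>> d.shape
(5,)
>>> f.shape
(5, 31)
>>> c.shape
(5, 3)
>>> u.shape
()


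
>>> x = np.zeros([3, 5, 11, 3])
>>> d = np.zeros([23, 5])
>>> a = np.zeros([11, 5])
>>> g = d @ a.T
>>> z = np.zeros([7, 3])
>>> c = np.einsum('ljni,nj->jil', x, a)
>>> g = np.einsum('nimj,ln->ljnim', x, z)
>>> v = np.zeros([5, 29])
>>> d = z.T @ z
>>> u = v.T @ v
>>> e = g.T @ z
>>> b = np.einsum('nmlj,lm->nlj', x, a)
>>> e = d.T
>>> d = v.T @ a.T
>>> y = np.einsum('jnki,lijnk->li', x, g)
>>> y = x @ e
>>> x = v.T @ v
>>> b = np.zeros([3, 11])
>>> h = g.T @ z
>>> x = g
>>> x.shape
(7, 3, 3, 5, 11)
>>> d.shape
(29, 11)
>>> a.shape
(11, 5)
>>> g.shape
(7, 3, 3, 5, 11)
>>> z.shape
(7, 3)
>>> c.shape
(5, 3, 3)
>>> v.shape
(5, 29)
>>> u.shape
(29, 29)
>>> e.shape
(3, 3)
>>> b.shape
(3, 11)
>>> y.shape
(3, 5, 11, 3)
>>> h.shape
(11, 5, 3, 3, 3)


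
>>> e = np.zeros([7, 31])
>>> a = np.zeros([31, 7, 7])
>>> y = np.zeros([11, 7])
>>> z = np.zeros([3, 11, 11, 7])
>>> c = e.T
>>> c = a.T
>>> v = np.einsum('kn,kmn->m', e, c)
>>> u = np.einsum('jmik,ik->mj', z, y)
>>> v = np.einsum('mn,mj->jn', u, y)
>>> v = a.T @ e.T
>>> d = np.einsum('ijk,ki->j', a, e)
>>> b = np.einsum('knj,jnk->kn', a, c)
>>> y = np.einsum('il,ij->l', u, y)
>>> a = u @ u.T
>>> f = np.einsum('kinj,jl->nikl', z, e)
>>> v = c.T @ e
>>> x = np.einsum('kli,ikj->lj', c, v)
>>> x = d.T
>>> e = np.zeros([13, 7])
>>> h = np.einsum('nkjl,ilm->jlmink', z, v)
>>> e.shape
(13, 7)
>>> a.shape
(11, 11)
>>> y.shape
(3,)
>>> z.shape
(3, 11, 11, 7)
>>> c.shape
(7, 7, 31)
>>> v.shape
(31, 7, 31)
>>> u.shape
(11, 3)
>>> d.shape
(7,)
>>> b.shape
(31, 7)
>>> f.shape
(11, 11, 3, 31)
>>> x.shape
(7,)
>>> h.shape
(11, 7, 31, 31, 3, 11)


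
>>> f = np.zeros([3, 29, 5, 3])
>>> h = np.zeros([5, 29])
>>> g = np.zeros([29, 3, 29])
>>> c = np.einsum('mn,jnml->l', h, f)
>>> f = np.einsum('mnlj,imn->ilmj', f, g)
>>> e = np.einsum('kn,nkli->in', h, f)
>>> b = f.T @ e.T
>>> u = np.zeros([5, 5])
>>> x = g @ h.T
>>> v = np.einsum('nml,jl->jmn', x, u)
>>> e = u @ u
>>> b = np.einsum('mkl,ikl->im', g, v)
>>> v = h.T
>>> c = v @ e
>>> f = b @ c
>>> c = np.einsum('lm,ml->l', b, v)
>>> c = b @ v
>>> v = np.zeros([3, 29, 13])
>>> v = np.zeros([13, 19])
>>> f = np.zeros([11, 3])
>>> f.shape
(11, 3)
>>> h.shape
(5, 29)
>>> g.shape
(29, 3, 29)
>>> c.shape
(5, 5)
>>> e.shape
(5, 5)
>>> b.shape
(5, 29)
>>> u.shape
(5, 5)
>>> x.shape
(29, 3, 5)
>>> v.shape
(13, 19)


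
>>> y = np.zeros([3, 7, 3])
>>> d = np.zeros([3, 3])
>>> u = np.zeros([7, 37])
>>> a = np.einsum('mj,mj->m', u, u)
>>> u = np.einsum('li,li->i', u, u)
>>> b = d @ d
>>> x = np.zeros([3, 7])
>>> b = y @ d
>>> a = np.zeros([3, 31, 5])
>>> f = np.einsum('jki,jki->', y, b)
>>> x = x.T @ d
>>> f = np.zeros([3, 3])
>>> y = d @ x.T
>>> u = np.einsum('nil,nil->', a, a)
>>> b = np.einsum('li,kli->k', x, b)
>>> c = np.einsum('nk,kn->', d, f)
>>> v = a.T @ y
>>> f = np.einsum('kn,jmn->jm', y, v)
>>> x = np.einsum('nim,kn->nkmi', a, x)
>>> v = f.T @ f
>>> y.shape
(3, 7)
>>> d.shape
(3, 3)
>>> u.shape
()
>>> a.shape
(3, 31, 5)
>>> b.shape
(3,)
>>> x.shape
(3, 7, 5, 31)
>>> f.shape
(5, 31)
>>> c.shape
()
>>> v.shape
(31, 31)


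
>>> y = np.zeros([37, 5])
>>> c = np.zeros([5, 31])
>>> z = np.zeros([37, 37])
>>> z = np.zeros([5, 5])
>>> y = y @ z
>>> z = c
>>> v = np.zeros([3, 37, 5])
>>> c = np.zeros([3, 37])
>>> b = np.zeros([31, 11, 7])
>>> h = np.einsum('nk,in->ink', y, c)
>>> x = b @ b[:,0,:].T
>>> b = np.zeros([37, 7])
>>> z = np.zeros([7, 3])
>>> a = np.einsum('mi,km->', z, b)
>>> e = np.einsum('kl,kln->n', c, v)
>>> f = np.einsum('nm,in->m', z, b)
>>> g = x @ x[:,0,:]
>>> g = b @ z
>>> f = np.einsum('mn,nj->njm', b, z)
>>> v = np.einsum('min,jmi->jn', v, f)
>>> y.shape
(37, 5)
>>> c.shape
(3, 37)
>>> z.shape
(7, 3)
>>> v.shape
(7, 5)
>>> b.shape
(37, 7)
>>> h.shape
(3, 37, 5)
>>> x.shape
(31, 11, 31)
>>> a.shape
()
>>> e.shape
(5,)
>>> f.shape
(7, 3, 37)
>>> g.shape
(37, 3)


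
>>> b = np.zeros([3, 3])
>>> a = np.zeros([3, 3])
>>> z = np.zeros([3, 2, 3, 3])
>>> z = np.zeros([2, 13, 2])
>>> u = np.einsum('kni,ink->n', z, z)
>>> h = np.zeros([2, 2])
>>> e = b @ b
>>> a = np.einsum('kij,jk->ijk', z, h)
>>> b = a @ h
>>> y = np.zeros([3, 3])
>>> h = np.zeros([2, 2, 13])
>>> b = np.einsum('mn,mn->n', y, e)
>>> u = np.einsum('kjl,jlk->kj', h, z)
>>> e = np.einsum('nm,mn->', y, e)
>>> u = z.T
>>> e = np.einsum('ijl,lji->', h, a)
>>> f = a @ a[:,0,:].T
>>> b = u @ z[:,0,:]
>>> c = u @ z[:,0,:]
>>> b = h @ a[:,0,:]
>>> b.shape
(2, 2, 2)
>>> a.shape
(13, 2, 2)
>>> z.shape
(2, 13, 2)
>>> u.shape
(2, 13, 2)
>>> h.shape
(2, 2, 13)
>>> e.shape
()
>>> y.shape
(3, 3)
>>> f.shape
(13, 2, 13)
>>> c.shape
(2, 13, 2)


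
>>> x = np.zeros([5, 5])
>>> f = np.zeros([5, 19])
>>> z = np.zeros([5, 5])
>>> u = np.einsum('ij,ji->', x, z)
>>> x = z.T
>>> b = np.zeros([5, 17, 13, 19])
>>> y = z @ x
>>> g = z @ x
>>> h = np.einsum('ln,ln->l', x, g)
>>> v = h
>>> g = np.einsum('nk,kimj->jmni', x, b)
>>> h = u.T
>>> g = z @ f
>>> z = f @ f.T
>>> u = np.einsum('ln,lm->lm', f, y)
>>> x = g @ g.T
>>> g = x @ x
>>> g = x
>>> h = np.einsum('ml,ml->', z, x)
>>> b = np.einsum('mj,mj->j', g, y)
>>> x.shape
(5, 5)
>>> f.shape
(5, 19)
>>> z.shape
(5, 5)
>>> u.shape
(5, 5)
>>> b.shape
(5,)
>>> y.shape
(5, 5)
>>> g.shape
(5, 5)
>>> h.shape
()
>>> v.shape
(5,)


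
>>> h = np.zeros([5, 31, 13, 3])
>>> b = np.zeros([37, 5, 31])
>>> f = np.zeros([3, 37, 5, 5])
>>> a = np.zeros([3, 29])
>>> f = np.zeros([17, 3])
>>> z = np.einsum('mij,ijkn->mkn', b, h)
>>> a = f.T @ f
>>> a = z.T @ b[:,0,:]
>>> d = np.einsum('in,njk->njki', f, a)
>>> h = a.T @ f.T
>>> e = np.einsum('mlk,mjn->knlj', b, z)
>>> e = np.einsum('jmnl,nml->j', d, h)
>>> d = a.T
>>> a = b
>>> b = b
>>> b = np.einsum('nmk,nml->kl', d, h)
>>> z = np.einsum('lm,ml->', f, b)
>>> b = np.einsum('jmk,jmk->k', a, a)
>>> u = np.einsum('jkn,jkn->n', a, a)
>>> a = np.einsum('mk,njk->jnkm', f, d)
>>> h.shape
(31, 13, 17)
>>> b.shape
(31,)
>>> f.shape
(17, 3)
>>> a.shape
(13, 31, 3, 17)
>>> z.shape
()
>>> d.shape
(31, 13, 3)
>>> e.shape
(3,)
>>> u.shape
(31,)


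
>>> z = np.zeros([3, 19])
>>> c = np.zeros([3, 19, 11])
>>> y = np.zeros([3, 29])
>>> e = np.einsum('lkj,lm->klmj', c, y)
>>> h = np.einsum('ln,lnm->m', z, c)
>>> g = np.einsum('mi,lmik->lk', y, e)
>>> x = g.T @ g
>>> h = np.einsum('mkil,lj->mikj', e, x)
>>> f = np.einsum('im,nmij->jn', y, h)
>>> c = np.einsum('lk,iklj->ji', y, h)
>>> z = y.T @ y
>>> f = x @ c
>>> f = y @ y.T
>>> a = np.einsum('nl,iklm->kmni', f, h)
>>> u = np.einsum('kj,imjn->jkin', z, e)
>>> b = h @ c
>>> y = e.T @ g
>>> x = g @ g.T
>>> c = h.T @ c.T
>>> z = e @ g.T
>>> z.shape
(19, 3, 29, 19)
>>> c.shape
(11, 3, 29, 11)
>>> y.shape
(11, 29, 3, 11)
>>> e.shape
(19, 3, 29, 11)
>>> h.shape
(19, 29, 3, 11)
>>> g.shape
(19, 11)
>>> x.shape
(19, 19)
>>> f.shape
(3, 3)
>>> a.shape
(29, 11, 3, 19)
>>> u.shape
(29, 29, 19, 11)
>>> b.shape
(19, 29, 3, 19)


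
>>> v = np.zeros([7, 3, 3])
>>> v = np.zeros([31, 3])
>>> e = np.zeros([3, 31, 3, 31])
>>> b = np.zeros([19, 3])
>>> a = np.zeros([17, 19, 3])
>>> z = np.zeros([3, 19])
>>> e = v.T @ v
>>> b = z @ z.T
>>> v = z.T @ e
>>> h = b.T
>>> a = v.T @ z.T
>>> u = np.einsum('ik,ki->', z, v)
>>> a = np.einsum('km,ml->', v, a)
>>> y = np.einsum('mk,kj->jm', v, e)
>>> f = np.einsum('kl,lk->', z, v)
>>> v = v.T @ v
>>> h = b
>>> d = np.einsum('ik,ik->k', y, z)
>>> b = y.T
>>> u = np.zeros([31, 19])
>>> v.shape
(3, 3)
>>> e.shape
(3, 3)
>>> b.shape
(19, 3)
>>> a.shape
()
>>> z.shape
(3, 19)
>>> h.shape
(3, 3)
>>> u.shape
(31, 19)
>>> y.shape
(3, 19)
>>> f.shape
()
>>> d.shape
(19,)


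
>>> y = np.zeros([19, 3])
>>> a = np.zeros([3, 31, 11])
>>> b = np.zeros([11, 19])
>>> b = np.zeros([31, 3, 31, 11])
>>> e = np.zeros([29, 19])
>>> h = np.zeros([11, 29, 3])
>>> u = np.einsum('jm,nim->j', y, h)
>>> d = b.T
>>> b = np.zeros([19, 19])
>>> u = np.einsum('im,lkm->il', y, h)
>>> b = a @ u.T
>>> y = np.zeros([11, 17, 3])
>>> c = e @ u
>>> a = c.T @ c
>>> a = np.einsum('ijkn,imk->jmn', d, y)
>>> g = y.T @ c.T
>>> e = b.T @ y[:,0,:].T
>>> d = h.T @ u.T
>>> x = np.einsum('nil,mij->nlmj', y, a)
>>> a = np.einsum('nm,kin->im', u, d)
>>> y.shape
(11, 17, 3)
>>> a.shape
(29, 11)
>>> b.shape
(3, 31, 19)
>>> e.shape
(19, 31, 11)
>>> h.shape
(11, 29, 3)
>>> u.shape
(19, 11)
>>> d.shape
(3, 29, 19)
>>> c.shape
(29, 11)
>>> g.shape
(3, 17, 29)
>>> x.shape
(11, 3, 31, 31)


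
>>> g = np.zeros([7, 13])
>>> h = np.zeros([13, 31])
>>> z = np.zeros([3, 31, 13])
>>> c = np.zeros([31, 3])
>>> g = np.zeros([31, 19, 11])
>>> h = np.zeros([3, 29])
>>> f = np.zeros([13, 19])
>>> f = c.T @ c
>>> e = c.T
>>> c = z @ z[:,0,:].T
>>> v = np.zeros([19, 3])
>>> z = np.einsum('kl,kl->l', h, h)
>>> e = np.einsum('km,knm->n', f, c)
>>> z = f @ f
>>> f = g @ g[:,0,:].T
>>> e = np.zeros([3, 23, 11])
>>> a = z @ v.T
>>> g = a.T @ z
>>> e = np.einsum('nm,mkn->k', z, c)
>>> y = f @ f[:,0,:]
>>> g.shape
(19, 3)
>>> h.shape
(3, 29)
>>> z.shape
(3, 3)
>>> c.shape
(3, 31, 3)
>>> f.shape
(31, 19, 31)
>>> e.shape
(31,)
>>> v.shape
(19, 3)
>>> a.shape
(3, 19)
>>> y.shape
(31, 19, 31)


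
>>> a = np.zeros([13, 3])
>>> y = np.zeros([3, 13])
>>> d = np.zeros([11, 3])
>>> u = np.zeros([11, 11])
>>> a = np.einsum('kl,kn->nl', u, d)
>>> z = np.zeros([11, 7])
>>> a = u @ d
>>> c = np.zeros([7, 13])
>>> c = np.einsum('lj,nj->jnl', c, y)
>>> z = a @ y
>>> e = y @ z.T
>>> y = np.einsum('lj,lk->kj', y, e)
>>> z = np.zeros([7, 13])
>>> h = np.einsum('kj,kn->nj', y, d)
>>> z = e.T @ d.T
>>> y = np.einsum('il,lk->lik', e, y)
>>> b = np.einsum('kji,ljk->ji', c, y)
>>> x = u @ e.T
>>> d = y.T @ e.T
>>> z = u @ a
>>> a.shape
(11, 3)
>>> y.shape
(11, 3, 13)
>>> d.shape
(13, 3, 3)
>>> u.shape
(11, 11)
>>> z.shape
(11, 3)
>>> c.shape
(13, 3, 7)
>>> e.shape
(3, 11)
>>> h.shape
(3, 13)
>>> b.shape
(3, 7)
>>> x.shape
(11, 3)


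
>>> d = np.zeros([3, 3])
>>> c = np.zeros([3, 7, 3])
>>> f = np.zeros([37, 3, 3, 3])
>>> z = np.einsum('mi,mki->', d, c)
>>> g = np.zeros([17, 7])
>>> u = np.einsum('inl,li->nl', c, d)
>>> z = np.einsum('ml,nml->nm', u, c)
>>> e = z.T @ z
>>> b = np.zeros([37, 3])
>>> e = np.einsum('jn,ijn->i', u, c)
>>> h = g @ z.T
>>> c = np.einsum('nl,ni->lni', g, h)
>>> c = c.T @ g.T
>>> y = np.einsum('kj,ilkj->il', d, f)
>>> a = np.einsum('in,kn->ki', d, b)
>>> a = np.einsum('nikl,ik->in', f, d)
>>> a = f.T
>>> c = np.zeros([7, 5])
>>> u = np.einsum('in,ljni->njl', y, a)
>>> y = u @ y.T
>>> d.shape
(3, 3)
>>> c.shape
(7, 5)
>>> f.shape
(37, 3, 3, 3)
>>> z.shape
(3, 7)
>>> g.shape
(17, 7)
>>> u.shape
(3, 3, 3)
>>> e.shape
(3,)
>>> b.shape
(37, 3)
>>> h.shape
(17, 3)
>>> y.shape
(3, 3, 37)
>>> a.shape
(3, 3, 3, 37)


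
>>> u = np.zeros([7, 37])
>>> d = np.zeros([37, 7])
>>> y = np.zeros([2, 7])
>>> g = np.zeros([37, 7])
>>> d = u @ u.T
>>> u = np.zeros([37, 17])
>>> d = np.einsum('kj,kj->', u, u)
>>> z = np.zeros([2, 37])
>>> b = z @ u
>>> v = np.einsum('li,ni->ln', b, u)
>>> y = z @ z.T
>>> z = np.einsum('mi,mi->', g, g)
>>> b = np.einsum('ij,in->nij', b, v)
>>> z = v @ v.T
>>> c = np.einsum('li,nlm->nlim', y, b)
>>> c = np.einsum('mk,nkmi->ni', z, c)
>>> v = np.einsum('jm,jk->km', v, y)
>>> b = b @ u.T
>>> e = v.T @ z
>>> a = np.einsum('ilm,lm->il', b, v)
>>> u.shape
(37, 17)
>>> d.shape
()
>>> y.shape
(2, 2)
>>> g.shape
(37, 7)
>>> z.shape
(2, 2)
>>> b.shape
(37, 2, 37)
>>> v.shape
(2, 37)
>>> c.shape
(37, 17)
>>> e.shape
(37, 2)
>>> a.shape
(37, 2)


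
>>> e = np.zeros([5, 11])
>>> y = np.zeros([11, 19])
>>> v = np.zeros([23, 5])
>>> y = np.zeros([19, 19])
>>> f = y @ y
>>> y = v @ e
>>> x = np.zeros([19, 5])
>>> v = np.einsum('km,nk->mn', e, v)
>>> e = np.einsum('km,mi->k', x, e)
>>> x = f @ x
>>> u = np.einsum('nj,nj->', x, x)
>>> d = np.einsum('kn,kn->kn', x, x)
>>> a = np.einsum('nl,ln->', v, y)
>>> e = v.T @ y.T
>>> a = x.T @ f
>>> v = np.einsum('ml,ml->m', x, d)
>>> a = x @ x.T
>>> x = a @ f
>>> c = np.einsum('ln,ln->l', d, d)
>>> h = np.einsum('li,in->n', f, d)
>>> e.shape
(23, 23)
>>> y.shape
(23, 11)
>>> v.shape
(19,)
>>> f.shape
(19, 19)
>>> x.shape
(19, 19)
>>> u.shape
()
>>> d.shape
(19, 5)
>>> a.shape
(19, 19)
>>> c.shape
(19,)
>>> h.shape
(5,)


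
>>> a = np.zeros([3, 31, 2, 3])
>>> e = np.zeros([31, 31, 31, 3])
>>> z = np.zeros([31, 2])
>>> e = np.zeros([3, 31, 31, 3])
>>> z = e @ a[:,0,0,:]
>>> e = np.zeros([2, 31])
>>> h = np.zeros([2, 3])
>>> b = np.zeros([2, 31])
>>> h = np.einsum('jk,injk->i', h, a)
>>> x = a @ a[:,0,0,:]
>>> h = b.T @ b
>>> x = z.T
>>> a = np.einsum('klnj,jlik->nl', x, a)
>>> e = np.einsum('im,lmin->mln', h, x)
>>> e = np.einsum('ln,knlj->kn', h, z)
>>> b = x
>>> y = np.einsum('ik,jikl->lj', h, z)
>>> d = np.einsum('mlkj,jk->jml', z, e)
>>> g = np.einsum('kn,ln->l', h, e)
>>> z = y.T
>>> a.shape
(31, 31)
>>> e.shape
(3, 31)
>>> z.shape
(3, 3)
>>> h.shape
(31, 31)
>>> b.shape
(3, 31, 31, 3)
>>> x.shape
(3, 31, 31, 3)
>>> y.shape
(3, 3)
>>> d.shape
(3, 3, 31)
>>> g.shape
(3,)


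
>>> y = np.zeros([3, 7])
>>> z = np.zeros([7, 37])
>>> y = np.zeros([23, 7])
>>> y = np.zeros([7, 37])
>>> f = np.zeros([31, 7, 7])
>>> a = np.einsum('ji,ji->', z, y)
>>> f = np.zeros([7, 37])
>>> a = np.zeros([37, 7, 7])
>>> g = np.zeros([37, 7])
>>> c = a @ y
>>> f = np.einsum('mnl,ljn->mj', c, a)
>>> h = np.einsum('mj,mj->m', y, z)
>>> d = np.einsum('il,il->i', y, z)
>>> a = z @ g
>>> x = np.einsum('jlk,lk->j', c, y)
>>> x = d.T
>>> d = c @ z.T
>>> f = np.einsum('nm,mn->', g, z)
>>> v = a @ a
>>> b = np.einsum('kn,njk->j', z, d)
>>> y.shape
(7, 37)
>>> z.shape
(7, 37)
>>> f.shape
()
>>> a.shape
(7, 7)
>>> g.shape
(37, 7)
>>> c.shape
(37, 7, 37)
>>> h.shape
(7,)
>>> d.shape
(37, 7, 7)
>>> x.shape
(7,)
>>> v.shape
(7, 7)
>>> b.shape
(7,)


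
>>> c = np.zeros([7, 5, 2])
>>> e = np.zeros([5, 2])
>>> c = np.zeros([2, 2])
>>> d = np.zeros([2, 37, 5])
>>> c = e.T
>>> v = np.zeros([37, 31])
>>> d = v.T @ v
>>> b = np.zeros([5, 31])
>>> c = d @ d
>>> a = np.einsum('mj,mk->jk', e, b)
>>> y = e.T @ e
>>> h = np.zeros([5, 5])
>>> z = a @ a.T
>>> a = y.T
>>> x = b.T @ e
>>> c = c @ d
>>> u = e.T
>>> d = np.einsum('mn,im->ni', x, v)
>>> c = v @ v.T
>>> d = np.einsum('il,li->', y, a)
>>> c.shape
(37, 37)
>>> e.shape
(5, 2)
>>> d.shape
()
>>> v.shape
(37, 31)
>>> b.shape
(5, 31)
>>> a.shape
(2, 2)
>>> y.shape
(2, 2)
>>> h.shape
(5, 5)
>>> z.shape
(2, 2)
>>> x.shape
(31, 2)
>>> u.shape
(2, 5)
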